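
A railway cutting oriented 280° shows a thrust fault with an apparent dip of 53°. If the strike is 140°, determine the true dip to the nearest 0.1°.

64.2°

β = acute angle between strike 140° and section 280° = 40°.
tan(true dip) = tan 53° / sin 40° = 2.0645
true dip = arctan 2.0645 = 64.16°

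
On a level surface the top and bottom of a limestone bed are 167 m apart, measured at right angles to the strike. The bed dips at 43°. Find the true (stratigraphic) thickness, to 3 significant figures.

True thickness t = w · sin(dip) = 167 × sin 43°
t = 167 × 0.6820 = 113.894 m

114 m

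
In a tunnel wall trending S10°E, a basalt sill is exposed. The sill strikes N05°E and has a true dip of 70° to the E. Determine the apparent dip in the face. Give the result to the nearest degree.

The section lies 15° from the strike.
tan α = tan 70° × sin 15° = 2.7475 × 0.2588 = 0.7111
α = arctan(0.7111) = 35.42°

35°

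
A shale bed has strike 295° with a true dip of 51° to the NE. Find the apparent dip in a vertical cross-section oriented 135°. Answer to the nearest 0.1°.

22.9°

The strike is 295° and the section trends 135°; the acute angle between them is β = 20°.
tan α = tan 51° × sin 20° = 1.2349 × 0.3420 = 0.4224
α = arctan(0.4224) = 22.90°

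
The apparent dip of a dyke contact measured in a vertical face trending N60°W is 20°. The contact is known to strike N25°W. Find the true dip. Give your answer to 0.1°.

β = acute angle between strike N25°W and section N60°W = 35°.
tan(true dip) = tan 20° / sin 35° = 0.6346
δ = arctan(0.6346) = 32.40°

32.4°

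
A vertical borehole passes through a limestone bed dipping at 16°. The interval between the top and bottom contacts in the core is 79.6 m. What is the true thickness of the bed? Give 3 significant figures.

True thickness t = h · cos(dip) = 79.6 × cos 16°
t = 79.6 × 0.9613 = 76.516 m

76.5 m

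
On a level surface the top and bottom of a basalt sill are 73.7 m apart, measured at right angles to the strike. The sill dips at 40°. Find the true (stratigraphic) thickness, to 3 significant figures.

True thickness t = w · sin(dip) = 73.7 × sin 40°
t = 73.7 × 0.6428 = 47.373 m

47.4 m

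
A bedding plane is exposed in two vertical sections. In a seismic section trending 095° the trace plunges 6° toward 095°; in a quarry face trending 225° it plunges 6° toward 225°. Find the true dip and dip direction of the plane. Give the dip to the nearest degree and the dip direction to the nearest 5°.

Represent each trace as a vector plunging at its apparent dip toward its trend (east-north-up frame): v₁ = (0.991, -0.087, -0.105), v₂ = (-0.703, -0.703, -0.105).
The plane normal is n = v₁ × v₂ ∝ (0.064, -0.177, 0.758).
Dip δ = arctan(|n_h|/n_z) = arctan(0.188/0.758) = 14.0°.
Dip direction = azimuth of (n_x, n_y) = atan2(0.064, -0.177) = 160°.

true dip 14°, dip direction 160°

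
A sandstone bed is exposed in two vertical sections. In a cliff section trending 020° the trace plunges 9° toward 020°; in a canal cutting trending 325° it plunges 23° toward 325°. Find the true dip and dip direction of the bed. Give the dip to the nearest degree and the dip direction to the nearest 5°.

Each apparent-dip line lies in the plane. As unit vectors (x east, y north, z up), v₁ plunges 9°→020° and v₂ plunges 23°→325°.
The plane normal is n = v₁ × v₂ ∝ (-0.245, 0.215, 0.745).
tan δ = √(n_x²+n_y²)/n_z = 0.325/0.745, so δ = 23.6°.
Dip direction = azimuth of (n_x, n_y) = atan2(-0.245, 0.215) = 311°.

true dip 24°, dip direction 310°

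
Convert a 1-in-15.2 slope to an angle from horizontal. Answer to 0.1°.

tan θ = 1/15.2 = 0.0658
θ = arctan(0.0658) = 3.76°

3.8°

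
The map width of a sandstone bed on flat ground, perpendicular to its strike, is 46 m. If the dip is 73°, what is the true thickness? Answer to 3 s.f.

44.0 m

True thickness t = w · sin(dip) = 46 × sin 73°
t = 46 × 0.9563 = 43.990 m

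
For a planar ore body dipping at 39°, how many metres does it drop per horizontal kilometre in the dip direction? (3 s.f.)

drop per km = 1000 × tan 39° = 1000 × 0.8098

810 m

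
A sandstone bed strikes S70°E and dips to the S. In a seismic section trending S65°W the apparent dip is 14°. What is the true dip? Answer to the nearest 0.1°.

The section is 45° from the strike.
tan(true dip) = tan 14° / sin 45° = 0.3526
δ = arctan(0.3526) = 19.42°

19.4°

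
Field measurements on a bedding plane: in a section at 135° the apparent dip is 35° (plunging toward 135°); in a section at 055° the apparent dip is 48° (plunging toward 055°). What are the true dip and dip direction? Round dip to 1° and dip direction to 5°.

true dip 51°, dip direction 080°

Represent each trace as a vector plunging at its apparent dip toward its trend (east-north-up frame): v₁ = (0.579, -0.579, -0.574), v₂ = (0.548, 0.384, -0.743).
The plane normal is n = v₁ × v₂ ∝ (0.651, 0.116, 0.540).
Dip δ = arctan(|n_h|/n_z) = arctan(0.661/0.540) = 50.8°.
The horizontal component of n points toward azimuth atan2(n_x, n_y) = 80°, the dip direction.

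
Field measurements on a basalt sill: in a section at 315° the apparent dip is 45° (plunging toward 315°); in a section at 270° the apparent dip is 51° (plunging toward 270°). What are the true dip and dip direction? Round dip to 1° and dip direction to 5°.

true dip 51°, dip direction 280°

The two traces are lines in the plane: v₁ = (sin 315°·cos 45°, cos 315°·cos 45°, −sin 45°), v₂ = (sin 270°·cos 51°, cos 270°·cos 51°, −sin 51°).
n = v₁ × v₂ = (-0.389, 0.056, 0.315) (taken with n_z > 0).
Dip δ = arctan(|n_h|/n_z) = arctan(0.393/0.315) = 51.3°.
The horizontal component of n points toward azimuth atan2(n_x, n_y) = 278°, the dip direction.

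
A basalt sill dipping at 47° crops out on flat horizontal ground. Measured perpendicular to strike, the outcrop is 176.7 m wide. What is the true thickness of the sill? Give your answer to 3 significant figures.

129 m

True thickness t = w · sin(dip) = 176.7 × sin 47°
t = 176.7 × 0.7314 = 129.230 m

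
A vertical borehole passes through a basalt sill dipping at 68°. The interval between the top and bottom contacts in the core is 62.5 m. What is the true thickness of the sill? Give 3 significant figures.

True thickness t = h · cos(dip) = 62.5 × cos 68°
t = 62.5 × 0.3746 = 23.413 m

23.4 m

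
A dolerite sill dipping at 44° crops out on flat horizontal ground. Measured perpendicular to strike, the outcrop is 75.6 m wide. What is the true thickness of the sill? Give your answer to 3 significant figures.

True thickness t = w · sin(dip) = 75.6 × sin 44°
t = 75.6 × 0.6947 = 52.516 m

52.5 m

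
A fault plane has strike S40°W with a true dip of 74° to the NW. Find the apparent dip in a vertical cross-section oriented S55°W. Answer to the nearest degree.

Angle between strike (S40°W) and section (S55°W): β = 15°.
tan α = tan 74° × sin 15° = 3.4874 × 0.2588 = 0.9026
α = arctan(0.9026) = 42.07°

42°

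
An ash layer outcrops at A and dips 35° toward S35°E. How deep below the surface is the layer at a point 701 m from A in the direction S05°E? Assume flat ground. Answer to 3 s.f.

The hole lies 30° from the dip direction, so the down-dip offset is 701 × cos 30° = 607.08 m.
Depth = down-dip offset × tan(dip) = 607.08 × tan 35° = 607.08 × 0.7002
Depth = 425.08 m

425 m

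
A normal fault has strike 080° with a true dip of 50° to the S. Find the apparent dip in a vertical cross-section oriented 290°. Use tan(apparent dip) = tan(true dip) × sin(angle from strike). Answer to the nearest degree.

31°

The strike is 080° and the section trends 290°; the acute angle between them is β = 30°.
tan α = tan 50° × sin 30° = 1.1918 × 0.5000 = 0.5959
apparent dip = arctan 0.5959 = 30.79°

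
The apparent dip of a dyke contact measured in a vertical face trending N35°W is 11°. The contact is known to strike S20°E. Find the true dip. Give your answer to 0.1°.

β = acute angle between strike S20°E and section N35°W = 15°.
tan δ = tan α / sin β = tan 11° / sin 15° = 0.1944 / 0.2588 = 0.7510
δ = arctan(0.7510) = 36.91°

36.9°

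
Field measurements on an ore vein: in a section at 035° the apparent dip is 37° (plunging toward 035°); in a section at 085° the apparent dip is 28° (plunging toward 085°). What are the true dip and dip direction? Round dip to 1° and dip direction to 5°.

true dip 37°, dip direction 040°

Each apparent-dip line lies in the plane. As unit vectors (x east, y north, z up), v₁ plunges 37°→035° and v₂ plunges 28°→085°.
The plane normal is n = v₁ × v₂ ∝ (0.261, 0.314, 0.540).
True dip = arccos(n_z / |n|) = arccos(0.7977) = 37.1°.
Dip direction = azimuth of (n_x, n_y) = atan2(0.261, 0.314) = 40°.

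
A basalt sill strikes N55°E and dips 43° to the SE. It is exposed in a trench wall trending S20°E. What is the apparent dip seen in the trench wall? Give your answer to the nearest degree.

The strike is N55°E and the section trends S20°E; the acute angle between them is β = 75°.
tan α = tan 43° × sin 75° = 0.9325 × 0.9659 = 0.9007
apparent dip = arctan 0.9007 = 42.01°

42°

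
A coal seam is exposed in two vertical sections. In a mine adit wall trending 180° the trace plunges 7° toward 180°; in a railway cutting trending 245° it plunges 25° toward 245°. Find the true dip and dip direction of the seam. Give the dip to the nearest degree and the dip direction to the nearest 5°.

true dip 25°, dip direction 255°

Each apparent-dip line lies in the plane. As unit vectors (x east, y north, z up), v₁ plunges 7°→180° and v₂ plunges 25°→245°.
The plane normal is n = v₁ × v₂ ∝ (-0.373, -0.100, 0.815).
Dip δ = arctan(|n_h|/n_z) = arctan(0.386/0.815) = 25.3°.
Dip direction = azimuth of (n_x, n_y) = atan2(-0.373, -0.100) = 255°.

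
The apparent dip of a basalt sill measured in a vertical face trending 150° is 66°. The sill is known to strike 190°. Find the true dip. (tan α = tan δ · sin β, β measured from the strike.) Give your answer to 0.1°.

β = acute angle between strike 190° and section 150° = 40°.
tan(true dip) = tan 66° / sin 40° = 3.4942
δ = arctan(3.4942) = 74.03°

74.0°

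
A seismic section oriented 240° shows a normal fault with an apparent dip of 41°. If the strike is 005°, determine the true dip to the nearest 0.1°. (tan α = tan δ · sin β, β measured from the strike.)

46.7°

β = acute angle between strike 005° and section 240° = 55°.
tan δ = tan α / sin β = tan 41° / sin 55° = 0.8693 / 0.8192 = 1.0612
δ = arctan(1.0612) = 46.70°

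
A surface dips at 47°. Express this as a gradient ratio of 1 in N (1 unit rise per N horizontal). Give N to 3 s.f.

1 in 0.933

1 : N means tan θ = 1/N, so N = 1/tan 47° = 1/1.0724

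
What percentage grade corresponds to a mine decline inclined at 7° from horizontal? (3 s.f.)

12.3%

grade % = 100 × tan 7° = 100 × 0.1228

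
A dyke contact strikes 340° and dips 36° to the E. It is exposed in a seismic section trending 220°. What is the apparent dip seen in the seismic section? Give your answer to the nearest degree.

32°

Angle between strike (340°) and section (220°): β = 60°.
tan α = tan 36° × sin 60° = 0.7265 × 0.8660 = 0.6292
α = arctan(0.6292) = 32.18°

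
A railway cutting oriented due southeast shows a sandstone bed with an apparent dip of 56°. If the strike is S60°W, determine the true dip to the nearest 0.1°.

56.9°

The section is 75° from the strike.
tan(true dip) = tan 56° / sin 75° = 1.5349
true dip = arctan 1.5349 = 56.91°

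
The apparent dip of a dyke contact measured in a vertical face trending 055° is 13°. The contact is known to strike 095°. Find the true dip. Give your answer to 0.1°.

19.8°

The section is 40° from the strike.
tan(true dip) = tan 13° / sin 40° = 0.3592
true dip = arctan 0.3592 = 19.76°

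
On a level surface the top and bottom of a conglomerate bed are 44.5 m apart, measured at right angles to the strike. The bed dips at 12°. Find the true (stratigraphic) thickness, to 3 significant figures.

True thickness t = w · sin(dip) = 44.5 × sin 12°
t = 44.5 × 0.2079 = 9.252 m

9.25 m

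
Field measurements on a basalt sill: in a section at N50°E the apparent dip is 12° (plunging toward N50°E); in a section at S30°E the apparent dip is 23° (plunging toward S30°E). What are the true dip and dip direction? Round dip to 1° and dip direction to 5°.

true dip 27°, dip direction 115°

Represent each trace as a vector plunging at its apparent dip toward its trend (east-north-up frame): v₁ = (0.749, 0.629, -0.208), v₂ = (0.460, -0.797, -0.391).
n = v₁ × v₂ = (0.411, -0.197, 0.887) (taken with n_z > 0).
Dip δ = arctan(|n_h|/n_z) = arctan(0.456/0.887) = 27.2°.
The horizontal component of n points toward azimuth atan2(n_x, n_y) = 116°, the dip direction.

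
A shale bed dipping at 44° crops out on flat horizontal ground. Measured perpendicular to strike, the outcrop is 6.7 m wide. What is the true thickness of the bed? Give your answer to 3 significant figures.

True thickness t = w · sin(dip) = 6.7 × sin 44°
t = 6.7 × 0.6947 = 4.654 m

4.65 m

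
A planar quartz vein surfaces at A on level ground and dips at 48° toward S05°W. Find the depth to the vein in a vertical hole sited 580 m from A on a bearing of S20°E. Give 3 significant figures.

584 m

The hole lies 25° from the dip direction, so the down-dip offset is 580 × cos 25° = 525.66 m.
Depth = down-dip offset × tan(dip) = 525.66 × tan 48° = 525.66 × 1.1106
Depth = 583.80 m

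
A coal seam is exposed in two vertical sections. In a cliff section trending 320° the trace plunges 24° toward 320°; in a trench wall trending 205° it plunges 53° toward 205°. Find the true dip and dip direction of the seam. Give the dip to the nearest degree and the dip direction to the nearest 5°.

Each apparent-dip line lies in the plane. As unit vectors (x east, y north, z up), v₁ plunges 24°→320° and v₂ plunges 53°→205°.
n = v₁ × v₂ = (-0.781, -0.366, 0.498) (taken with n_z > 0).
True dip = arccos(n_z / |n|) = arccos(0.5004) = 60.0°.
Dip direction = azimuth of (n_x, n_y) = atan2(-0.781, -0.366) = 245°.

true dip 60°, dip direction 245°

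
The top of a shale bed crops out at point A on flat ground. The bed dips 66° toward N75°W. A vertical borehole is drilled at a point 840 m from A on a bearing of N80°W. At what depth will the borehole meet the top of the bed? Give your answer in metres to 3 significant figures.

1880 m

The hole lies 5° from the dip direction, so the down-dip offset is 840 × cos 5° = 836.80 m.
Depth = down-dip offset × tan(dip) = 836.80 × tan 66° = 836.80 × 2.2460
Depth = 1879.49 m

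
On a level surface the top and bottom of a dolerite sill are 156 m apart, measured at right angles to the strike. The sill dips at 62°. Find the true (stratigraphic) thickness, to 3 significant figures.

138 m

True thickness t = w · sin(dip) = 156 × sin 62°
t = 156 × 0.8829 = 137.740 m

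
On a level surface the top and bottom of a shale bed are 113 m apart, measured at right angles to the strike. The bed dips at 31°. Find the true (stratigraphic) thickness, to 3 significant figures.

True thickness t = w · sin(dip) = 113 × sin 31°
t = 113 × 0.5150 = 58.199 m

58.2 m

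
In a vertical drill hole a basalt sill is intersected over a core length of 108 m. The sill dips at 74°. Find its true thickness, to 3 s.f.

True thickness t = h · cos(dip) = 108 × cos 74°
t = 108 × 0.2756 = 29.769 m

29.8 m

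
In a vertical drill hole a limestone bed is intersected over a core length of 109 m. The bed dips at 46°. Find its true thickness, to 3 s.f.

True thickness t = h · cos(dip) = 109 × cos 46°
t = 109 × 0.6947 = 75.718 m

75.7 m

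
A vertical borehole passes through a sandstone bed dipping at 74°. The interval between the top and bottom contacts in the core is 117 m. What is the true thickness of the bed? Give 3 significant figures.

True thickness t = h · cos(dip) = 117 × cos 74°
t = 117 × 0.2756 = 32.250 m

32.2 m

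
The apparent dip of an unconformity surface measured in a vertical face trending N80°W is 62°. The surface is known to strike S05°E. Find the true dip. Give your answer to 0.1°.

62.8°

β = acute angle between strike S05°E and section N80°W = 75°.
tan(true dip) = tan 62° / sin 75° = 1.9471
δ = arctan(1.9471) = 62.82°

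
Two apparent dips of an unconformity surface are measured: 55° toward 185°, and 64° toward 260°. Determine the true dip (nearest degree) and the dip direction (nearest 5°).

The two traces are lines in the plane: v₁ = (sin 185°·cos 55°, cos 185°·cos 55°, −sin 55°), v₂ = (sin 260°·cos 64°, cos 260°·cos 64°, −sin 64°).
n = v₁ × v₂ = (-0.451, -0.309, 0.243) (taken with n_z > 0).
tan δ = √(n_x²+n_y²)/n_z = 0.547/0.243, so δ = 66.0°.
Dip direction = atan2(-0.451, -0.309) = 236° (azimuth of n's horizontal projection).

true dip 66°, dip direction 235°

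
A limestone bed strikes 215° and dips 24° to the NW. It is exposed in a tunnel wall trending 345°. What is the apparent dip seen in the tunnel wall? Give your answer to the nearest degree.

19°

Angle between strike (215°) and section (345°): β = 50°.
tan(apparent dip) = tan 24° · sin 50° = 0.3411
apparent dip = arctan 0.3411 = 18.83°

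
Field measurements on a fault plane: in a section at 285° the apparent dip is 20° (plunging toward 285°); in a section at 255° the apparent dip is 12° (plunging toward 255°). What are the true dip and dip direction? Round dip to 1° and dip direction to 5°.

The two traces are lines in the plane: v₁ = (sin 285°·cos 20°, cos 285°·cos 20°, −sin 20°), v₂ = (sin 255°·cos 12°, cos 255°·cos 12°, −sin 12°).
The plane normal is n = v₁ × v₂ ∝ (-0.137, 0.134, 0.460).
tan δ = √(n_x²+n_y²)/n_z = 0.192/0.460, so δ = 22.7°.
Dip direction = azimuth of (n_x, n_y) = atan2(-0.137, 0.134) = 314°.

true dip 23°, dip direction 315°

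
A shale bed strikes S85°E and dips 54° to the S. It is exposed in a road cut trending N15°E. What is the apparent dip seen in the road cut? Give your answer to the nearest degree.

The section lies 80° from the strike.
tan α = tan 54° × sin 80° = 1.3764 × 0.9848 = 1.3555
α = arctan(1.3555) = 53.58°

54°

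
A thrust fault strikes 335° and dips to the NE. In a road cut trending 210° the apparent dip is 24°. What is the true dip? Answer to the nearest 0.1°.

28.5°

β = acute angle between strike 335° and section 210° = 55°.
tan δ = tan α / sin β = tan 24° / sin 55° = 0.4452 / 0.8192 = 0.5435
δ = arctan(0.5435) = 28.53°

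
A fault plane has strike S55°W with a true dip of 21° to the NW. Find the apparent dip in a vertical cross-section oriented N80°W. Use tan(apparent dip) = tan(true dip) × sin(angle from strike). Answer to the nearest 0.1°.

15.2°

Angle between strike (S55°W) and section (N80°W): β = 45°.
tan(apparent dip) = tan 21° · sin 45° = 0.2714
α = arctan(0.2714) = 15.19°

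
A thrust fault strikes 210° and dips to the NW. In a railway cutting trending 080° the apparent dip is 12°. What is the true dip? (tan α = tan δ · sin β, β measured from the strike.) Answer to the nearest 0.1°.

15.5°

β = acute angle between strike 210° and section 080° = 50°.
tan δ = tan α / sin β = tan 12° / sin 50° = 0.2126 / 0.7660 = 0.2775
δ = arctan(0.2775) = 15.51°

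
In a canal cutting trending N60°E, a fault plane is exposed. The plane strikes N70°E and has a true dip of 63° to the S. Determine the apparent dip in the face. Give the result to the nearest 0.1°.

18.8°

The strike is N70°E and the section trends N60°E; the acute angle between them is β = 10°.
tan α = tan 63° × sin 10° = 1.9626 × 0.1736 = 0.3408
α = arctan(0.3408) = 18.82°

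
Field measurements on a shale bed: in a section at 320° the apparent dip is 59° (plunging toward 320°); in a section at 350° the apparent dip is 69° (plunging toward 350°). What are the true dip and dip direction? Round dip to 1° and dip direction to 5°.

Represent each trace as a vector plunging at its apparent dip toward its trend (east-north-up frame): v₁ = (-0.331, 0.395, -0.857), v₂ = (-0.062, 0.353, -0.934).
Cross product v₁ × v₂ gives the pole to the plane: n ∝ (0.066, 0.256, 0.092).
tan δ = √(n_x²+n_y²)/n_z = 0.264/0.092, so δ = 70.7°.
Dip direction = azimuth of (n_x, n_y) = atan2(0.066, 0.256) = 14°.

true dip 71°, dip direction 015°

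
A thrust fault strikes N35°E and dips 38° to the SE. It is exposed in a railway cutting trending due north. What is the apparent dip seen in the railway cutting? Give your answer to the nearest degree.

Angle between strike (N35°E) and section (due north): β = 35°.
tan α = tan 38° × sin 35° = 0.7813 × 0.5736 = 0.4481
apparent dip = arctan 0.4481 = 24.14°

24°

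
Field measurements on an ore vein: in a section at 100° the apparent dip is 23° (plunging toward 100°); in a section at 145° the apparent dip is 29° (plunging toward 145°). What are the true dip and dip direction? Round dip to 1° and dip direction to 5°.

true dip 29°, dip direction 140°

The two traces are lines in the plane: v₁ = (sin 100°·cos 23°, cos 100°·cos 23°, −sin 23°), v₂ = (sin 145°·cos 29°, cos 145°·cos 29°, −sin 29°).
The plane normal is n = v₁ × v₂ ∝ (0.202, -0.243, 0.569).
True dip = arccos(n_z / |n|) = arccos(0.8739) = 29.1°.
The horizontal component of n points toward azimuth atan2(n_x, n_y) = 140°, the dip direction.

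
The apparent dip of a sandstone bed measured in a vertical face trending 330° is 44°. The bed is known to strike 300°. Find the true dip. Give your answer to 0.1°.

β = acute angle between strike 300° and section 330° = 30°.
tan δ = tan α / sin β = tan 44° / sin 30° = 0.9657 / 0.5000 = 1.9314
true dip = arctan 1.9314 = 62.63°

62.6°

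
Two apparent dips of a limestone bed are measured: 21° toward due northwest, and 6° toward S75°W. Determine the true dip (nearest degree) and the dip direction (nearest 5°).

The two traces are lines in the plane: v₁ = (sin 315°·cos 21°, cos 315°·cos 21°, −sin 21°), v₂ = (sin 255°·cos 6°, cos 255°·cos 6°, −sin 6°).
n = v₁ × v₂ = (-0.161, 0.275, 0.804) (taken with n_z > 0).
True dip = arccos(n_z / |n|) = arccos(0.9295) = 21.6°.
Dip direction = azimuth of (n_x, n_y) = atan2(-0.161, 0.275) = 330°.

true dip 22°, dip direction 330°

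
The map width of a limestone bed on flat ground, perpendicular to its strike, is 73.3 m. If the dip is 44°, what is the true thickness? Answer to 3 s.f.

True thickness t = w · sin(dip) = 73.3 × sin 44°
t = 73.3 × 0.6947 = 50.918 m

50.9 m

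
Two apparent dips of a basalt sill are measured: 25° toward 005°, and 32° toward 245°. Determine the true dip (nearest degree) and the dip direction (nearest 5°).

true dip 48°, dip direction 300°

Each apparent-dip line lies in the plane. As unit vectors (x east, y north, z up), v₁ plunges 25°→005° and v₂ plunges 32°→245°.
Cross product v₁ × v₂ gives the pole to the plane: n ∝ (-0.630, 0.367, 0.666).
Dip δ = arctan(|n_h|/n_z) = arctan(0.729/0.666) = 47.6°.
Dip direction = atan2(-0.630, 0.367) = 300° (azimuth of n's horizontal projection).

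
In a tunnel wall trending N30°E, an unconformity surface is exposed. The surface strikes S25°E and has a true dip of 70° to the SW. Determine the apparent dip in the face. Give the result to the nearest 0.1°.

The section lies 55° from the strike.
tan(apparent dip) = tan 70° · sin 55° = 2.2506
α = arctan(2.2506) = 66.04°

66.0°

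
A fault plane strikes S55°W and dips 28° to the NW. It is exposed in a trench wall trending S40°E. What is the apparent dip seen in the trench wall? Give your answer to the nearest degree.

28°

The section lies 85° from the strike.
tan(apparent dip) = tan 28° · sin 85° = 0.5297
apparent dip = arctan 0.5297 = 27.91°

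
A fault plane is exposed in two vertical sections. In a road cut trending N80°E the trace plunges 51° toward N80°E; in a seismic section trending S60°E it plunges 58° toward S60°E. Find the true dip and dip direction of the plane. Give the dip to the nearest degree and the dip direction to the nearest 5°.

true dip 58°, dip direction 120°

Each apparent-dip line lies in the plane. As unit vectors (x east, y north, z up), v₁ plunges 51°→N80°E and v₂ plunges 58°→S60°E.
Cross product v₁ × v₂ gives the pole to the plane: n ∝ (0.299, -0.169, 0.214).
Dip δ = arctan(|n_h|/n_z) = arctan(0.343/0.214) = 58.0°.
Dip direction = atan2(0.299, -0.169) = 120° (azimuth of n's horizontal projection).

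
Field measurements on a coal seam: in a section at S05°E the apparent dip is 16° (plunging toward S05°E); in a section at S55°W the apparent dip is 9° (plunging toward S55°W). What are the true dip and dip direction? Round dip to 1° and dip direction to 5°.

true dip 16°, dip direction 180°

Each apparent-dip line lies in the plane. As unit vectors (x east, y north, z up), v₁ plunges 16°→S05°E and v₂ plunges 9°→S55°W.
The plane normal is n = v₁ × v₂ ∝ (0.006, -0.236, 0.822).
tan δ = √(n_x²+n_y²)/n_z = 0.236/0.822, so δ = 16.0°.
Dip direction = azimuth of (n_x, n_y) = atan2(0.006, -0.236) = 178°.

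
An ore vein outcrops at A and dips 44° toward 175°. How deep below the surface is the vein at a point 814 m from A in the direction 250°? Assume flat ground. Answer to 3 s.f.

203 m

The hole lies 75° from the dip direction, so the down-dip offset is 814 × cos 75° = 210.68 m.
Depth = down-dip offset × tan(dip) = 210.68 × tan 44° = 210.68 × 0.9657
Depth = 203.45 m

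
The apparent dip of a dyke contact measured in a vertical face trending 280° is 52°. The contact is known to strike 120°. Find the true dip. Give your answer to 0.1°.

The section is 20° from the strike.
tan(true dip) = tan 52° / sin 20° = 3.7423
true dip = arctan 3.7423 = 75.04°

75.0°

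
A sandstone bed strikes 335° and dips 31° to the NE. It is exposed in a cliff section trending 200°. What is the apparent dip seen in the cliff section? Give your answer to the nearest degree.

23°

The section lies 45° from the strike.
tan(apparent dip) = tan 31° · sin 45° = 0.4249
apparent dip = arctan 0.4249 = 23.02°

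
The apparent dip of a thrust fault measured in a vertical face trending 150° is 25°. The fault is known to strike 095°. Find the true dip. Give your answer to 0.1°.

The section is 55° from the strike.
tan δ = tan α / sin β = tan 25° / sin 55° = 0.4663 / 0.8192 = 0.5693
δ = arctan(0.5693) = 29.65°

29.7°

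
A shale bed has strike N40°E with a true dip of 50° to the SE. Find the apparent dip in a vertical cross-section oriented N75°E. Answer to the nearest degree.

Angle between strike (N40°E) and section (N75°E): β = 35°.
tan(apparent dip) = tan 50° · sin 35° = 0.6836
α = arctan(0.6836) = 34.36°

34°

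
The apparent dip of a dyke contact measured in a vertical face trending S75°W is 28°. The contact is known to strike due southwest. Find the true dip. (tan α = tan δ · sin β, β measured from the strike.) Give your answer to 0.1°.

46.8°

β = acute angle between strike due southwest and section S75°W = 30°.
tan(true dip) = tan 28° / sin 30° = 1.0634
δ = arctan(1.0634) = 46.76°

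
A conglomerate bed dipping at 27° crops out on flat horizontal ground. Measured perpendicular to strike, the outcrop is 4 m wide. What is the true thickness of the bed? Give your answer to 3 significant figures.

1.82 m

True thickness t = w · sin(dip) = 4 × sin 27°
t = 4 × 0.4540 = 1.816 m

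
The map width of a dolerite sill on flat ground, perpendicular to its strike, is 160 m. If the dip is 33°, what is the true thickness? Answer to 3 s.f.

True thickness t = w · sin(dip) = 160 × sin 33°
t = 160 × 0.5446 = 87.142 m

87.1 m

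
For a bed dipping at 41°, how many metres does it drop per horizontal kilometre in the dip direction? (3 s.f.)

869 m

drop per km = 1000 × tan 41° = 1000 × 0.8693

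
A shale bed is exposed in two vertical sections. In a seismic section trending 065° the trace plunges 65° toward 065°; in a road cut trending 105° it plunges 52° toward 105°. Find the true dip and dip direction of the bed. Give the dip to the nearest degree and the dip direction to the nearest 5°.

The two traces are lines in the plane: v₁ = (sin 65°·cos 65°, cos 65°·cos 65°, −sin 65°), v₂ = (sin 105°·cos 52°, cos 105°·cos 52°, −sin 52°).
Cross product v₁ × v₂ gives the pole to the plane: n ∝ (0.285, 0.237, 0.167).
True dip = arccos(n_z / |n|) = arccos(0.4111) = 65.7°.
The horizontal component of n points toward azimuth atan2(n_x, n_y) = 50°, the dip direction.

true dip 66°, dip direction 050°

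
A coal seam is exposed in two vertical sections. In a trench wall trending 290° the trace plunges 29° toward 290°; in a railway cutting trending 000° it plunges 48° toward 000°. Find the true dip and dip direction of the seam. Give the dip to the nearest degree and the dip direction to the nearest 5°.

true dip 48°, dip direction 350°

Each apparent-dip line lies in the plane. As unit vectors (x east, y north, z up), v₁ plunges 29°→290° and v₂ plunges 48°→000°.
Cross product v₁ × v₂ gives the pole to the plane: n ∝ (-0.102, 0.611, 0.550).
True dip = arccos(n_z / |n|) = arccos(0.6640) = 48.4°.
The horizontal component of n points toward azimuth atan2(n_x, n_y) = 351°, the dip direction.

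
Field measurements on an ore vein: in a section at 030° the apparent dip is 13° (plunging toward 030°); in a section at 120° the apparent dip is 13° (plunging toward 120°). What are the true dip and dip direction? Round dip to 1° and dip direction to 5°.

true dip 18°, dip direction 075°

Represent each trace as a vector plunging at its apparent dip toward its trend (east-north-up frame): v₁ = (0.487, 0.844, -0.225), v₂ = (0.844, -0.487, -0.225).
Cross product v₁ × v₂ gives the pole to the plane: n ∝ (0.299, 0.080, 0.949).
True dip = arccos(n_z / |n|) = arccos(0.9506) = 18.1°.
The horizontal component of n points toward azimuth atan2(n_x, n_y) = 75°, the dip direction.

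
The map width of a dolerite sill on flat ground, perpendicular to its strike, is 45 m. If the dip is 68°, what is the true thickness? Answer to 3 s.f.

41.7 m

True thickness t = w · sin(dip) = 45 × sin 68°
t = 45 × 0.9272 = 41.723 m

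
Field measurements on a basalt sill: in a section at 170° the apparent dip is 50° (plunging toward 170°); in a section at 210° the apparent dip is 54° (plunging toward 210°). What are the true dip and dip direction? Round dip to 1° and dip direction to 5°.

The two traces are lines in the plane: v₁ = (sin 170°·cos 50°, cos 170°·cos 50°, −sin 50°), v₂ = (sin 210°·cos 54°, cos 210°·cos 54°, −sin 54°).
The plane normal is n = v₁ × v₂ ∝ (-0.122, -0.315, 0.243).
Dip δ = arctan(|n_h|/n_z) = arctan(0.338/0.243) = 54.3°.
Dip direction = atan2(-0.122, -0.315) = 201° (azimuth of n's horizontal projection).

true dip 54°, dip direction 200°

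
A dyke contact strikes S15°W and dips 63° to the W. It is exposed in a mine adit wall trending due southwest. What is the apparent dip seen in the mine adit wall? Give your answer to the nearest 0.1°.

The section lies 30° from the strike.
tan(apparent dip) = tan 63° · sin 30° = 0.9813
α = arctan(0.9813) = 44.46°

44.5°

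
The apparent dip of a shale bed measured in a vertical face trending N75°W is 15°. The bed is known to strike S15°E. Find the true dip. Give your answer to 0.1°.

17.2°

The section is 60° from the strike.
tan(true dip) = tan 15° / sin 60° = 0.3094
δ = arctan(0.3094) = 17.19°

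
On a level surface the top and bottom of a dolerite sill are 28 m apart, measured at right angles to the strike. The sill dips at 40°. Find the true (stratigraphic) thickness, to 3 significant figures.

True thickness t = w · sin(dip) = 28 × sin 40°
t = 28 × 0.6428 = 17.998 m

18.0 m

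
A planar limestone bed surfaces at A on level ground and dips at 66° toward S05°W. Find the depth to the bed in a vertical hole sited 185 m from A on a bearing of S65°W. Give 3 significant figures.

The hole lies 60° from the dip direction, so the down-dip offset is 185 × cos 60° = 92.50 m.
Depth = down-dip offset × tan(dip) = 92.50 × tan 66° = 92.50 × 2.2460
Depth = 207.76 m

208 m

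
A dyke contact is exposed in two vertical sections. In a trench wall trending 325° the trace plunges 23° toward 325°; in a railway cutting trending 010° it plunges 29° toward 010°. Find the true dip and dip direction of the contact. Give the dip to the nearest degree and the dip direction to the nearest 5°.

Each apparent-dip line lies in the plane. As unit vectors (x east, y north, z up), v₁ plunges 23°→325° and v₂ plunges 29°→010°.
n = v₁ × v₂ = (0.029, 0.315, 0.569) (taken with n_z > 0).
True dip = arccos(n_z / |n|) = arccos(0.8739) = 29.1°.
Dip direction = azimuth of (n_x, n_y) = atan2(0.029, 0.315) = 5°.

true dip 29°, dip direction 005°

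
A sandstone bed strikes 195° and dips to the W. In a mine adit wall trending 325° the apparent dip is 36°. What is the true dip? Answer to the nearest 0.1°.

The section is 50° from the strike.
tan δ = tan α / sin β = tan 36° / sin 50° = 0.7265 / 0.7660 = 0.9484
true dip = arctan 0.9484 = 43.48°

43.5°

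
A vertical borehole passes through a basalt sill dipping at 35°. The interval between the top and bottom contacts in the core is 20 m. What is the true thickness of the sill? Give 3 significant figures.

16.4 m

True thickness t = h · cos(dip) = 20 × cos 35°
t = 20 × 0.8192 = 16.383 m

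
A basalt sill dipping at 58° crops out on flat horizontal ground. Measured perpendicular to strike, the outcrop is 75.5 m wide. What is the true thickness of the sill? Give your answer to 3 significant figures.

64.0 m

True thickness t = w · sin(dip) = 75.5 × sin 58°
t = 75.5 × 0.8480 = 64.028 m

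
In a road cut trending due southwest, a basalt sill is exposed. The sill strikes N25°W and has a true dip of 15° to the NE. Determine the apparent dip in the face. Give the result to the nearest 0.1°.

Angle between strike (N25°W) and section (due southwest): β = 70°.
tan α = tan 15° × sin 70° = 0.2679 × 0.9397 = 0.2518
apparent dip = arctan 0.2518 = 14.13°

14.1°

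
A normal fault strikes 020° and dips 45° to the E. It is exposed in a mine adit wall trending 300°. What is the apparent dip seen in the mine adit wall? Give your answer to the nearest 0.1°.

Angle between strike (020°) and section (300°): β = 80°.
tan α = tan 45° × sin 80° = 1.0000 × 0.9848 = 0.9848
α = arctan(0.9848) = 44.56°

44.6°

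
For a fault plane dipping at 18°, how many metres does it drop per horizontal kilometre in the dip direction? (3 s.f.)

drop per km = 1000 × tan 18° = 1000 × 0.3249

325 m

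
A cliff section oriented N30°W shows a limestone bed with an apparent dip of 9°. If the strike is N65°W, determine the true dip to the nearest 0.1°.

15.4°

The section is 35° from the strike.
tan(true dip) = tan 9° / sin 35° = 0.2761
δ = arctan(0.2761) = 15.44°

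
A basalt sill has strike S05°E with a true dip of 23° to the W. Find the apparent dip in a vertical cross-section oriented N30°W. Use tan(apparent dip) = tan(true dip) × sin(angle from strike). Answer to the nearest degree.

The section lies 25° from the strike.
tan(apparent dip) = tan 23° · sin 25° = 0.1794
α = arctan(0.1794) = 10.17°

10°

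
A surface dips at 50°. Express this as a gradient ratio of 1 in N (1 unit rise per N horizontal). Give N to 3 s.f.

1 : N means tan θ = 1/N, so N = 1/tan 50° = 1/1.1918

1 in 0.839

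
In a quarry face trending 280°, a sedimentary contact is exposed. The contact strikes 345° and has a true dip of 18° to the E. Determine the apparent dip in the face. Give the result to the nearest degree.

The strike is 345° and the section trends 280°; the acute angle between them is β = 65°.
tan α = tan 18° × sin 65° = 0.3249 × 0.9063 = 0.2945
α = arctan(0.2945) = 16.41°

16°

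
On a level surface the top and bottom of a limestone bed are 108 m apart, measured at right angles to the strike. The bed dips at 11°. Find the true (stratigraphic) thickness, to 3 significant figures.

True thickness t = w · sin(dip) = 108 × sin 11°
t = 108 × 0.1908 = 20.607 m

20.6 m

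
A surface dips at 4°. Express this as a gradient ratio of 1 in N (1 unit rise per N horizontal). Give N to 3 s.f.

1 : N means tan θ = 1/N, so N = 1/tan 4° = 1/0.0699

1 in 14.3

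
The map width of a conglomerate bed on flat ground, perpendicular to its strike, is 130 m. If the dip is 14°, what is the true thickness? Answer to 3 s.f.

True thickness t = w · sin(dip) = 130 × sin 14°
t = 130 × 0.2419 = 31.450 m

31.4 m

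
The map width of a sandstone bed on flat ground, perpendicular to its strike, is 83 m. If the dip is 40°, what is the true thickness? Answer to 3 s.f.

True thickness t = w · sin(dip) = 83 × sin 40°
t = 83 × 0.6428 = 53.351 m

53.4 m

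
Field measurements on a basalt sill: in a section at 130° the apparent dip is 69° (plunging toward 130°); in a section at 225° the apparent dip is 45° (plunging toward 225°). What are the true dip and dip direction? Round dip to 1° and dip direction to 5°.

true dip 71°, dip direction 155°

Represent each trace as a vector plunging at its apparent dip toward its trend (east-north-up frame): v₁ = (0.275, -0.230, -0.934), v₂ = (-0.500, -0.500, -0.707).
Cross product v₁ × v₂ gives the pole to the plane: n ∝ (0.304, -0.661, 0.252).
True dip = arccos(n_z / |n|) = arccos(0.3278) = 70.9°.
The horizontal component of n points toward azimuth atan2(n_x, n_y) = 155°, the dip direction.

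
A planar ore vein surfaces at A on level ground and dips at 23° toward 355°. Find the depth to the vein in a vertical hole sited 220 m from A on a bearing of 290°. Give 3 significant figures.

39.5 m

The hole lies 65° from the dip direction, so the down-dip offset is 220 × cos 65° = 92.98 m.
Depth = down-dip offset × tan(dip) = 92.98 × tan 23° = 92.98 × 0.4245
Depth = 39.47 m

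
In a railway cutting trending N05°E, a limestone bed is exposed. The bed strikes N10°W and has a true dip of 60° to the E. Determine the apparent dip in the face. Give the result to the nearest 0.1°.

24.1°

Angle between strike (N10°W) and section (N05°E): β = 15°.
tan(apparent dip) = tan 60° · sin 15° = 0.4483
α = arctan(0.4483) = 24.15°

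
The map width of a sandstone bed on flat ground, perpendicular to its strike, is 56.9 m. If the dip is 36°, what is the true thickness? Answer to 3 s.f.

True thickness t = w · sin(dip) = 56.9 × sin 36°
t = 56.9 × 0.5878 = 33.445 m

33.4 m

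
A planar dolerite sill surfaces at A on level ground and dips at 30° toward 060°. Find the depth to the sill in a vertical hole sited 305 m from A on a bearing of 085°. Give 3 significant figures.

The hole lies 25° from the dip direction, so the down-dip offset is 305 × cos 25° = 276.42 m.
Depth = down-dip offset × tan(dip) = 276.42 × tan 30° = 276.42 × 0.5774
Depth = 159.59 m

160 m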